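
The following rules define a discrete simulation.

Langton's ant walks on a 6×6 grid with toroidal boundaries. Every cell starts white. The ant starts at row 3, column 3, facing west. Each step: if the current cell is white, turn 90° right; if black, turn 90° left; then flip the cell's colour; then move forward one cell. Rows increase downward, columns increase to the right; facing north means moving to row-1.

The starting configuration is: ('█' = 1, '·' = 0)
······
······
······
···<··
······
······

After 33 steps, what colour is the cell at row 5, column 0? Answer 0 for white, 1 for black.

1

0) ······
······
······
···<··
······
······
1) ······
······
···^··
···█··
······
······
2) ······
······
···█>·
···█··
······
······
3) ······
······
···██·
···█v·
······
······
4) ······
······
···██·
···<█·
······
······
5) ······
······
···██·
····█·
···v··
······
6) ······
······
···██·
····█·
··<█··
······
7) ······
······
···██·
··^·█·
··██··
······
8) ······
······
···██·
··█>█·
··██··
······
9) ······
······
···██·
··███·
··█v··
······
10) ······
······
···██·
··███·
··█·>·
······
11) ······
······
···██·
··███·
··█·█·
····v·
12) ······
······
···██·
··███·
··█·█·
···<█·
13) ······
······
···██·
··███·
··█^█·
···██·
14) ······
······
···██·
··███·
··██>·
···██·
15) ······
······
···██·
··██^·
··██··
···██·
16) ······
······
···██·
··█<··
··██··
···██·
17) ······
······
···██·
··█···
··█v··
···██·
18) ······
······
···██·
··█···
··█·>·
···██·
19) ······
······
···██·
··█···
··█·█·
···█v·
20) ······
······
···██·
··█···
··█·█·
···█·>
21) ·····v
······
···██·
··█···
··█·█·
···█·█
22) ····<█
······
···██·
··█···
··█·█·
···█·█
23) ····██
······
···██·
··█···
··█·█·
···█^█
24) ····██
······
···██·
··█···
··█·█·
···██>
25) ····██
······
···██·
··█···
··█·█^
···██·
26) ····██
······
···██·
··█···
>·█·██
···██·
27) ····██
······
···██·
··█···
█·█·██
v··██·
28) ····██
······
···██·
··█···
█·█·██
█··██<
29) ····██
······
···██·
··█···
█·█·█^
█··███
30) ····██
······
···██·
··█···
█·█·<·
█··███
31) ····██
······
···██·
··█···
█·█···
█··█v█
32) ····██
······
···██·
··█···
█·█···
█··█·>
33) ····██
······
···██·
··█···
█·█··^
█··█··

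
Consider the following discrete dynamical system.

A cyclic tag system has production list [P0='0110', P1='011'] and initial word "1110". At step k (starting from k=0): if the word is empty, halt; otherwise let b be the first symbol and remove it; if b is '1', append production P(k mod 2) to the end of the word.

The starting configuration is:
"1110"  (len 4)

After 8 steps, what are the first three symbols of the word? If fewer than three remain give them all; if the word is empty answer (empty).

[0] "1110"  (len 4)
[1] "1100110"  (len 7)
[2] "100110011"  (len 9)
[3] "001100110110"  (len 12)
[4] "01100110110"  (len 11)
[5] "1100110110"  (len 10)
[6] "100110110011"  (len 12)
[7] "001101100110110"  (len 15)
[8] "01101100110110"  (len 14)

011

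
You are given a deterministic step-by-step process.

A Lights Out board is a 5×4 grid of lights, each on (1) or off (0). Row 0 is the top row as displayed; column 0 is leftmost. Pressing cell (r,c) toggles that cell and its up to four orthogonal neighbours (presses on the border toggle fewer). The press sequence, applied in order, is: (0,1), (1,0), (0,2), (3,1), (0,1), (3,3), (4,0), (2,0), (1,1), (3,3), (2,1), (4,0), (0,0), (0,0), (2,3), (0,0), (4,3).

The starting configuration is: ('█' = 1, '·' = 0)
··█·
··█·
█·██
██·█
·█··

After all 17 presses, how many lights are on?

12

t=0: ··█·
··█·
█·██
██·█
·█··
t=1: ██··
·██·
█·██
██·█
·█··
t=2: ·█··
█·█·
··██
██·█
·█··
t=3: ··██
█···
··██
██·█
·█··
t=4: ··██
█···
·███
··██
····
t=5: ██·█
██··
·███
··██
····
t=6: ██·█
██··
·██·
····
···█
t=7: ██·█
██··
·██·
█···
██·█
t=8: ██·█
·█··
█·█·
····
██·█
t=9: █··█
█·█·
███·
····
██·█
t=10: █··█
█·█·
████
··██
██··
t=11: █··█
███·
···█
·███
██··
t=12: █··█
███·
···█
████
····
t=13: ·█·█
·██·
···█
████
····
t=14: █··█
███·
···█
████
····
t=15: █··█
████
··█·
███·
····
t=16: ·█·█
·███
··█·
███·
····
t=17: ·█·█
·███
··█·
████
··██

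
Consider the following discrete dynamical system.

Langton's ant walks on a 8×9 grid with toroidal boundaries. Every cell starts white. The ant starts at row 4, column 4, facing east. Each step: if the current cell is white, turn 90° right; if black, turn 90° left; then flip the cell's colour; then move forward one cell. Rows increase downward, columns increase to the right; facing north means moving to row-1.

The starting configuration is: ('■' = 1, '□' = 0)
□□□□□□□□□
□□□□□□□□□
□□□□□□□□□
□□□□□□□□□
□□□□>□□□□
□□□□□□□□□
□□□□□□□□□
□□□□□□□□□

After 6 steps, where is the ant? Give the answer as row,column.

step 0: □□□□□□□□□
□□□□□□□□□
□□□□□□□□□
□□□□□□□□□
□□□□>□□□□
□□□□□□□□□
□□□□□□□□□
□□□□□□□□□
step 1: □□□□□□□□□
□□□□□□□□□
□□□□□□□□□
□□□□□□□□□
□□□□■□□□□
□□□□v□□□□
□□□□□□□□□
□□□□□□□□□
step 2: □□□□□□□□□
□□□□□□□□□
□□□□□□□□□
□□□□□□□□□
□□□□■□□□□
□□□<■□□□□
□□□□□□□□□
□□□□□□□□□
step 3: □□□□□□□□□
□□□□□□□□□
□□□□□□□□□
□□□□□□□□□
□□□^■□□□□
□□□■■□□□□
□□□□□□□□□
□□□□□□□□□
step 4: □□□□□□□□□
□□□□□□□□□
□□□□□□□□□
□□□□□□□□□
□□□■>□□□□
□□□■■□□□□
□□□□□□□□□
□□□□□□□□□
step 5: □□□□□□□□□
□□□□□□□□□
□□□□□□□□□
□□□□^□□□□
□□□■□□□□□
□□□■■□□□□
□□□□□□□□□
□□□□□□□□□
step 6: □□□□□□□□□
□□□□□□□□□
□□□□□□□□□
□□□□■>□□□
□□□■□□□□□
□□□■■□□□□
□□□□□□□□□
□□□□□□□□□

3,5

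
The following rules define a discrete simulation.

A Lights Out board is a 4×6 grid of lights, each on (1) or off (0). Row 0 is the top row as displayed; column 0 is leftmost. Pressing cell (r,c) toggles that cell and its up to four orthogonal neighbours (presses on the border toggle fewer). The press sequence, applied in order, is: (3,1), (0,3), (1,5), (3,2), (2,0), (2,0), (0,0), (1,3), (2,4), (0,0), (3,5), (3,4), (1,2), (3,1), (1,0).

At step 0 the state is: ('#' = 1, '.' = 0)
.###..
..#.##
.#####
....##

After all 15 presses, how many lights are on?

step 0: .###..
..#.##
.#####
....##
step 1: .###..
..#.##
..####
###.##
step 2: .#..#.
..####
..####
###.##
step 3: .#..##
..##..
..###.
###.##
step 4: .#..##
..##..
...##.
#..###
step 5: .#..##
#.##..
##.##.
...###
step 6: .#..##
..##..
...##.
#..###
step 7: #...##
#.##..
...##.
#..###
step 8: #..###
#...#.
....#.
#..###
step 9: #..###
#.....
...#.#
#..#.#
step 10: .#.###
......
...#.#
#..#.#
step 11: .#.###
......
...#..
#..##.
step 12: .#.###
......
...##.
#....#
step 13: .#####
.###..
..###.
#....#
step 14: .#####
.###..
.####.
.##..#
step 15: ######
#.##..
#####.
.##..#

17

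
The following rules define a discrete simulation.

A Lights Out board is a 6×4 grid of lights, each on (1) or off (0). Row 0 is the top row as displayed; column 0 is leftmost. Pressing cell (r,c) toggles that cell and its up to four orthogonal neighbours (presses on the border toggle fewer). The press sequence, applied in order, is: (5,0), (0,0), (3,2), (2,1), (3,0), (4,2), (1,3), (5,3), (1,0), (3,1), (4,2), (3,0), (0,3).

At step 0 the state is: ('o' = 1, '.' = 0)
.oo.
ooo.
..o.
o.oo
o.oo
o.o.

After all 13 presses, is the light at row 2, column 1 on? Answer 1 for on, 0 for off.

0) .oo.
ooo.
..o.
o.oo
o.oo
o.o.
1) .oo.
ooo.
..o.
o.oo
..oo
.oo.
2) o.o.
.oo.
..o.
o.oo
..oo
.oo.
3) o.o.
.oo.
....
oo..
...o
.oo.
4) o.o.
..o.
ooo.
o...
...o
.oo.
5) o.o.
..o.
.oo.
.o..
o..o
.oo.
6) o.o.
..o.
.oo.
.oo.
ooo.
.o..
7) o.oo
...o
.ooo
.oo.
ooo.
.o..
8) o.oo
...o
.ooo
.oo.
oooo
.ooo
9) ..oo
oo.o
oooo
.oo.
oooo
.ooo
10) ..oo
oo.o
o.oo
o...
o.oo
.ooo
11) ..oo
oo.o
o.oo
o.o.
oo..
.o.o
12) ..oo
oo.o
..oo
.oo.
.o..
.o.o
13) ....
oo..
..oo
.oo.
.o..
.o.o

0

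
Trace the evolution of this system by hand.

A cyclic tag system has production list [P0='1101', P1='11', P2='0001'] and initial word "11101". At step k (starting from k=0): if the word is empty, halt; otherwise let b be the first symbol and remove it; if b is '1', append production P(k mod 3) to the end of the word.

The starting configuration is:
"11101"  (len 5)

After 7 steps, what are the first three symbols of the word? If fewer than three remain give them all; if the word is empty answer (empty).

011

t=0: "11101"  (len 5)
t=1: "11011101"  (len 8)
t=2: "101110111"  (len 9)
t=3: "011101110001"  (len 12)
t=4: "11101110001"  (len 11)
t=5: "110111000111"  (len 12)
t=6: "101110001110001"  (len 15)
t=7: "011100011100011101"  (len 18)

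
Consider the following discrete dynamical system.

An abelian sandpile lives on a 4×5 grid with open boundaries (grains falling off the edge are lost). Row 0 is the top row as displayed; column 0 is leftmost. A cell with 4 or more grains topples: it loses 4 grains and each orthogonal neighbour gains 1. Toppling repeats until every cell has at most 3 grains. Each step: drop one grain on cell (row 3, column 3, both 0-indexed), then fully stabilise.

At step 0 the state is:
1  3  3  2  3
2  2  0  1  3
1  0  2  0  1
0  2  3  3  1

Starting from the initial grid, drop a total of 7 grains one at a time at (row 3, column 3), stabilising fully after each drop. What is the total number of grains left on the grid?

37

step 0: 1  3  3  2  3
2  2  0  1  3
1  0  2  0  1
0  2  3  3  1
step 1: 1  3  3  2  3
2  2  0  1  3
1  0  3  1  1
0  3  0  1  2
step 2: 1  3  3  2  3
2  2  0  1  3
1  0  3  1  1
0  3  0  2  2
step 3: 1  3  3  2  3
2  2  0  1  3
1  0  3  1  1
0  3  0  3  2
step 4: 1  3  3  2  3
2  2  0  1  3
1  0  3  2  1
0  3  1  0  3
step 5: 1  3  3  2  3
2  2  0  1  3
1  0  3  2  1
0  3  1  1  3
step 6: 1  3  3  2  3
2  2  0  1  3
1  0  3  2  1
0  3  1  2  3
step 7: 1  3  3  2  3
2  2  0  1  3
1  0  3  2  1
0  3  1  3  3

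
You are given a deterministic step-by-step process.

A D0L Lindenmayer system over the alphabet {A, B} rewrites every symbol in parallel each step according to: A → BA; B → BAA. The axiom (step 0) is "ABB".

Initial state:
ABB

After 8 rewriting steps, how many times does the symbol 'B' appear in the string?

step 0: ABB
step 1: BABAABAA
step 2: BAABABAABABABAABABA
step 3: BAABABABAABABAABABABAABABAABABAABABABAABABAABA
step 4: BAABABABAABABAABABAABABABAABABAABABABAABABAABABAABABABAABABAABABABAABABAABABABAABABAABABAABABABAABABAABABABAABA
step 5: BAABABABAABABAABABAABABABAABABAABABABAABABAABABABAABABAABA…BAABABABAABABAABABAABABABAABABAABABABAABABAABABAABABABAABA  (len 268)
step 6: BAABABABAABABAABABAABABABAABABAABABABAABABAABABABAABABAABA…BAABABAABABABAABABAABABABAABABAABABABAABABAABABAABABABAABA  (len 647)
step 7: BAABABABAABABAABABAABABABAABABAABABABAABABAABABABAABABAABA…BAABABAABABABAABABAABABABAABABAABABABAABABAABABAABABABAABA  (len 1562)
step 8: BAABABABAABABAABABAABABABAABABAABABABAABABAABABABAABABAABA…BAABABAABABABAABABAABABABAABABAABABABAABABAABABAABABABAABA  (len 3771)

1562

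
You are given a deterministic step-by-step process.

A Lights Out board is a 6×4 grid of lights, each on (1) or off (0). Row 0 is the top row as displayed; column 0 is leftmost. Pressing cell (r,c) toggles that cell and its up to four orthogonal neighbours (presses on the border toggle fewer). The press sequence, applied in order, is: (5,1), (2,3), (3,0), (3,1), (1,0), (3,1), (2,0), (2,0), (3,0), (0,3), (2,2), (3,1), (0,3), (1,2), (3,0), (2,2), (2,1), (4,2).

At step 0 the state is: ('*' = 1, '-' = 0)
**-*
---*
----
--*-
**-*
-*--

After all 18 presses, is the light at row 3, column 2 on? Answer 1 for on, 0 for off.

step 0: **-*
---*
----
--*-
**-*
-*--
step 1: **-*
---*
----
--*-
*--*
*-*-
step 2: **-*
----
--**
--**
*--*
*-*-
step 3: **-*
----
*-**
****
---*
*-*-
step 4: **-*
----
****
---*
-*-*
*-*-
step 5: -*-*
**--
-***
---*
-*-*
*-*-
step 6: -*-*
**--
--**
****
---*
*-*-
step 7: -*-*
-*--
****
-***
---*
*-*-
step 8: -*-*
**--
--**
****
---*
*-*-
step 9: -*-*
**--
*-**
--**
*--*
*-*-
step 10: -**-
**-*
*-**
--**
*--*
*-*-
step 11: -**-
****
**--
---*
*--*
*-*-
step 12: -**-
****
*---
****
**-*
*-*-
step 13: -*-*
***-
*---
****
**-*
*-*-
step 14: -***
*--*
*-*-
****
**-*
*-*-
step 15: -***
*--*
--*-
--**
-*-*
*-*-
step 16: -***
*-**
-*-*
---*
-*-*
*-*-
step 17: -***
****
*-**
-*-*
-*-*
*-*-
step 18: -***
****
*-**
-***
--*-
*---

1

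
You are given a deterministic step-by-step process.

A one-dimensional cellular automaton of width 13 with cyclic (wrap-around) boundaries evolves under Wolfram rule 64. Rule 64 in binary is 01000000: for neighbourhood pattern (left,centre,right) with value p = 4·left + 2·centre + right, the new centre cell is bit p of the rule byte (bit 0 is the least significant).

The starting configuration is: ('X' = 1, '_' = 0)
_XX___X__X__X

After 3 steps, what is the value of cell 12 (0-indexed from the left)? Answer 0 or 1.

0

0) _XX___X__X__X
1) __X__________
2) _____________
3) _____________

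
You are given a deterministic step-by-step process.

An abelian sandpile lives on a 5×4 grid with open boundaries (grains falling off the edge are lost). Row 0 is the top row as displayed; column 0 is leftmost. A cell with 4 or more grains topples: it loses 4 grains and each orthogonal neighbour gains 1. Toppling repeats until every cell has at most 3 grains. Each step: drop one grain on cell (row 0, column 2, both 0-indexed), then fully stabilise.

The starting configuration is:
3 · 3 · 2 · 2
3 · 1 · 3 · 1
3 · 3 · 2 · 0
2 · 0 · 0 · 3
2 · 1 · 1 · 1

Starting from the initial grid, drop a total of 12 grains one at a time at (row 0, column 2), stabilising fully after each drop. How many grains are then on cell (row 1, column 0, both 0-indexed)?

2

0) 3 · 3 · 2 · 2
3 · 1 · 3 · 1
3 · 3 · 2 · 0
2 · 0 · 0 · 3
2 · 1 · 1 · 1
1) 3 · 3 · 3 · 2
3 · 1 · 3 · 1
3 · 3 · 2 · 0
2 · 0 · 0 · 3
2 · 1 · 1 · 1
2) 1 · 2 · 2 · 3
2 · 1 · 2 · 2
1 · 2 · 0 · 1
3 · 1 · 1 · 3
2 · 1 · 1 · 1
3) 1 · 2 · 3 · 3
2 · 1 · 2 · 2
1 · 2 · 0 · 1
3 · 1 · 1 · 3
2 · 1 · 1 · 1
4) 1 · 3 · 1 · 0
2 · 1 · 3 · 3
1 · 2 · 0 · 1
3 · 1 · 1 · 3
2 · 1 · 1 · 1
5) 1 · 3 · 2 · 0
2 · 1 · 3 · 3
1 · 2 · 0 · 1
3 · 1 · 1 · 3
2 · 1 · 1 · 1
6) 1 · 3 · 3 · 0
2 · 1 · 3 · 3
1 · 2 · 0 · 1
3 · 1 · 1 · 3
2 · 1 · 1 · 1
7) 2 · 0 · 2 · 2
2 · 3 · 1 · 0
1 · 2 · 1 · 2
3 · 1 · 1 · 3
2 · 1 · 1 · 1
8) 2 · 0 · 3 · 2
2 · 3 · 1 · 0
1 · 2 · 1 · 2
3 · 1 · 1 · 3
2 · 1 · 1 · 1
9) 2 · 1 · 0 · 3
2 · 3 · 2 · 0
1 · 2 · 1 · 2
3 · 1 · 1 · 3
2 · 1 · 1 · 1
10) 2 · 1 · 1 · 3
2 · 3 · 2 · 0
1 · 2 · 1 · 2
3 · 1 · 1 · 3
2 · 1 · 1 · 1
11) 2 · 1 · 2 · 3
2 · 3 · 2 · 0
1 · 2 · 1 · 2
3 · 1 · 1 · 3
2 · 1 · 1 · 1
12) 2 · 1 · 3 · 3
2 · 3 · 2 · 0
1 · 2 · 1 · 2
3 · 1 · 1 · 3
2 · 1 · 1 · 1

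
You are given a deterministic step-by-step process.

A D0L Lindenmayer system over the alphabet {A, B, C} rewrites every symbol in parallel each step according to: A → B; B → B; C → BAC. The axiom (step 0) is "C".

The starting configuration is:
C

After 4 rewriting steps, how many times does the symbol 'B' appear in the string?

gen 0: C
gen 1: BAC
gen 2: BBBAC
gen 3: BBBBBAC
gen 4: BBBBBBBAC

7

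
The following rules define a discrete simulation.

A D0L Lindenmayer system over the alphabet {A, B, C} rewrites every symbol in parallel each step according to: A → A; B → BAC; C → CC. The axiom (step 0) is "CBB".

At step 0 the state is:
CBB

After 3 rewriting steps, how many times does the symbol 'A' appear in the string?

step 0: CBB
step 1: CCBACBAC
step 2: CCCCBACACCBACACC
step 3: CCCCCCCCBACACCACCCCBACACCACCCC

6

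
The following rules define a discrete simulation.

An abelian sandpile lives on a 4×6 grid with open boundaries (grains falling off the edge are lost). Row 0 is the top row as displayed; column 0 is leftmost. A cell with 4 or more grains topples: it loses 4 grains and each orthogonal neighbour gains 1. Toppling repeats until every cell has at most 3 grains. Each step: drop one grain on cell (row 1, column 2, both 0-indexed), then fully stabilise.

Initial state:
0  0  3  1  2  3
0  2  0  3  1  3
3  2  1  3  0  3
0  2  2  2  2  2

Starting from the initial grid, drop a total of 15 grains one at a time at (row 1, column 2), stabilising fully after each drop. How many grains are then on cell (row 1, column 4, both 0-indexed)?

3

t=0: 0  0  3  1  2  3
0  2  0  3  1  3
3  2  1  3  0  3
0  2  2  2  2  2
t=1: 0  0  3  1  2  3
0  2  1  3  1  3
3  2  1  3  0  3
0  2  2  2  2  2
t=2: 0  0  3  1  2  3
0  2  2  3  1  3
3  2  1  3  0  3
0  2  2  2  2  2
t=3: 0  0  3  1  2  3
0  2  3  3  1  3
3  2  1  3  0  3
0  2  2  2  2  2
t=4: 0  1  0  3  2  3
0  3  2  1  2  3
3  2  3  0  1  3
0  2  2  3  2  2
t=5: 0  1  0  3  2  3
0  3  3  1  2  3
3  2  3  0  1  3
0  2  2  3  2  2
t=6: 0  2  1  3  2  3
2  1  2  2  2  3
0  1  1  1  1  3
1  3  3  3  2  2
t=7: 0  2  1  3  2  3
2  1  3  2  2  3
0  1  1  1  1  3
1  3  3  3  2  2
t=8: 0  2  2  3  2  3
2  2  0  3  2  3
0  1  2  1  1  3
1  3  3  3  2  2
t=9: 0  2  2  3  2  3
2  2  1  3  2  3
0  1  2  1  1  3
1  3  3  3  2  2
t=10: 0  2  2  3  2  3
2  2  2  3  2  3
0  1  2  1  1  3
1  3  3  3  2  2
t=11: 0  2  2  3  2  3
2  2  3  3  2  3
0  1  2  1  1  3
1  3  3  3  2  2
t=12: 0  3  0  1  3  3
2  3  2  1  3  3
0  1  3  2  1  3
1  3  3  3  2  2
t=13: 0  3  0  1  3  3
2  3  3  1  3  3
0  1  3  2  1  3
1  3  3  3  2  2
t=14: 1  0  2  1  3  3
3  2  2  3  3  3
1  0  3  0  2  3
2  1  2  1  3  2
t=15: 1  0  2  1  3  3
3  2  3  3  3  3
1  0  3  0  2  3
2  1  2  1  3  2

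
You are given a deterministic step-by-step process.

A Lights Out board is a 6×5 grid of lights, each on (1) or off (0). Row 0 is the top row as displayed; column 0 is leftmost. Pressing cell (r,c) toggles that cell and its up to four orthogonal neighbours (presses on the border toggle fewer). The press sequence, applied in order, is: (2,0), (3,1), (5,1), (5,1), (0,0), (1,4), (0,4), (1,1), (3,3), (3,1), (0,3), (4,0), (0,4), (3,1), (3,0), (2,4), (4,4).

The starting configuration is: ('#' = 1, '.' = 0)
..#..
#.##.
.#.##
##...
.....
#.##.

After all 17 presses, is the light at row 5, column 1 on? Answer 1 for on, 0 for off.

0) ..#..
#.##.
.#.##
##...
.....
#.##.
1) ..#..
..##.
#..##
.#...
.....
#.##.
2) ..#..
..##.
##.##
#.#..
.#...
#.##.
3) ..#..
..##.
##.##
#.#..
.....
.#.#.
4) ..#..
..##.
##.##
#.#..
.#...
#.##.
5) ###..
#.##.
##.##
#.#..
.#...
#.##.
6) ###.#
#.#.#
##.#.
#.#..
.#...
#.##.
7) ####.
#.#..
##.#.
#.#..
.#...
#.##.
8) #.##.
.#...
#..#.
#.#..
.#...
#.##.
9) #.##.
.#...
#....
#..##
.#.#.
#.##.
10) #.##.
.#...
##...
.####
...#.
#.##.
11) #...#
.#.#.
##...
.####
...#.
#.##.
12) #...#
.#.#.
##...
#####
##.#.
..##.
13) #..#.
.#.##
##...
#####
##.#.
..##.
14) #..#.
.#.##
#....
...##
#..#.
..##.
15) #..#.
.#.##
.....
##.##
...#.
..##.
16) #..#.
.#.#.
...##
##.#.
...#.
..##.
17) #..#.
.#.#.
...##
##.##
....#
..###

0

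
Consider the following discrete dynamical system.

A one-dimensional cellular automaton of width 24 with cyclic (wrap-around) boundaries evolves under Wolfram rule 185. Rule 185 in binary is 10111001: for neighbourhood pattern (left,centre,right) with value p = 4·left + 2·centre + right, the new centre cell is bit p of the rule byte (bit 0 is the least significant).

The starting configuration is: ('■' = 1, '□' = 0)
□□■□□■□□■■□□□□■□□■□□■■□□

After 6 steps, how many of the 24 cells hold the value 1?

12

[0] □□■□□■□□■■□□□□■□□■□□■■□□
[1] ■□□■□□■□■□■■■□□■□□■□■□■■
[2] □■□□■□□■□■■■□■□□■□□■□■■■
[3] ■□■□□■□□■■■□■□■□□■□□■■■□
[4] □■□■□□■□■■□■□■□■□□■□■■□■
[5] ■□■□■□□■■□■□■□■□■□□■■□■□
[6] □■□■□■□■□■□■□■□■□■□■□■□■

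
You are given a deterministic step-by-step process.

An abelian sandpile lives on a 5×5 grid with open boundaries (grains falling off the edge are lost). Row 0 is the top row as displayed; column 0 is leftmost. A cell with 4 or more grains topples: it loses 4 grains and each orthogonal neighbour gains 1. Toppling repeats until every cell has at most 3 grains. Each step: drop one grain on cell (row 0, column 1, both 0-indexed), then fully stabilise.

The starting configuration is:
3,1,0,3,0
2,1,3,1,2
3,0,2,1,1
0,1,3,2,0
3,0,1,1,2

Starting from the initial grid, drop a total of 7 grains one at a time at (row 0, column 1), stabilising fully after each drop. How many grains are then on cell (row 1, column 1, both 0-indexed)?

3

t=0: 3,1,0,3,0
2,1,3,1,2
3,0,2,1,1
0,1,3,2,0
3,0,1,1,2
t=1: 3,2,0,3,0
2,1,3,1,2
3,0,2,1,1
0,1,3,2,0
3,0,1,1,2
t=2: 3,3,0,3,0
2,1,3,1,2
3,0,2,1,1
0,1,3,2,0
3,0,1,1,2
t=3: 0,1,1,3,0
3,2,3,1,2
3,0,2,1,1
0,1,3,2,0
3,0,1,1,2
t=4: 0,2,1,3,0
3,2,3,1,2
3,0,2,1,1
0,1,3,2,0
3,0,1,1,2
t=5: 0,3,1,3,0
3,2,3,1,2
3,0,2,1,1
0,1,3,2,0
3,0,1,1,2
t=6: 1,0,2,3,0
3,3,3,1,2
3,0,2,1,1
0,1,3,2,0
3,0,1,1,2
t=7: 1,1,2,3,0
3,3,3,1,2
3,0,2,1,1
0,1,3,2,0
3,0,1,1,2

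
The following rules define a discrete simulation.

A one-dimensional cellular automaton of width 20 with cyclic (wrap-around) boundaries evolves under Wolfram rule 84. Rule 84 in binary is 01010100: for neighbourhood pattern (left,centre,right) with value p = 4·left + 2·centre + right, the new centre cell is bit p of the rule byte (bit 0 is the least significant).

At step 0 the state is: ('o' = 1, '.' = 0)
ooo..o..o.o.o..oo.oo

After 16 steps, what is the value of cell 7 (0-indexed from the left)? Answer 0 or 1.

1

[0] ooo..o..o.o.o..oo.oo
[1] ..oo.oo.o.o.oo..o...
[2] ...o..o.o.o..oo.oo..
[3] ...oo.o.o.oo..o..oo.
[4] ....o.o.o..oo.oo..oo
[5] o...o.o.oo..o..oo..o
[6] oo..o.o..oo.oo..oo..
[7] .oo.o.oo..o..oo..oo.
[8] ..o.o..oo.oo..oo..oo
[9] o.o.oo..o..oo..oo..o
[10] o.o..oo.oo..oo..oo..
[11] o.oo..o..oo..oo..oo.
[12] o..oo.oo..oo..oo..o.
[13] oo..o..oo..oo..oo.o.
[14] .oo.oo..oo..oo..o.o.
[15] ..o..oo..oo..oo.o.oo
[16] o.oo..oo..oo..o.o..o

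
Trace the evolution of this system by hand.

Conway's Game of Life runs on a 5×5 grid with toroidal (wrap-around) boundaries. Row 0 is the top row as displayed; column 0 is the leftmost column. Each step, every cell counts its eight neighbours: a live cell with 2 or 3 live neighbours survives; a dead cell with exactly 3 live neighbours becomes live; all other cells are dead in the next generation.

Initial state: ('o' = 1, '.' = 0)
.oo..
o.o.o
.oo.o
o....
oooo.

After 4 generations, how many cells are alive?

11

k=0  .oo..
o.o.o
.oo.o
o....
oooo.
k=1  .....
....o
..o.o
.....
o..oo
k=2  o..o.
...o.
...o.
o....
....o
k=3  ...o.
..oo.
....o
....o
o...o
k=4  ..oo.
..ooo
....o
...oo
o..oo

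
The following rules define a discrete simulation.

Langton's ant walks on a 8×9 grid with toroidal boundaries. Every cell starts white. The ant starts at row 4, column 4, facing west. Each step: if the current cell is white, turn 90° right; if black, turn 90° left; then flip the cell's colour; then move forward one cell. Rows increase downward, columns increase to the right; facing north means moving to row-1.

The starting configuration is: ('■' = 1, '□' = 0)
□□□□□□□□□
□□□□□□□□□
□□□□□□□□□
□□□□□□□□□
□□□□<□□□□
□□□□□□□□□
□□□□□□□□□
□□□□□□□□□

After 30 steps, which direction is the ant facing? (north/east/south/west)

[0] □□□□□□□□□
□□□□□□□□□
□□□□□□□□□
□□□□□□□□□
□□□□<□□□□
□□□□□□□□□
□□□□□□□□□
□□□□□□□□□
[1] □□□□□□□□□
□□□□□□□□□
□□□□□□□□□
□□□□^□□□□
□□□□■□□□□
□□□□□□□□□
□□□□□□□□□
□□□□□□□□□
[2] □□□□□□□□□
□□□□□□□□□
□□□□□□□□□
□□□□■>□□□
□□□□■□□□□
□□□□□□□□□
□□□□□□□□□
□□□□□□□□□
[3] □□□□□□□□□
□□□□□□□□□
□□□□□□□□□
□□□□■■□□□
□□□□■v□□□
□□□□□□□□□
□□□□□□□□□
□□□□□□□□□
[4] □□□□□□□□□
□□□□□□□□□
□□□□□□□□□
□□□□■■□□□
□□□□<■□□□
□□□□□□□□□
□□□□□□□□□
□□□□□□□□□
[5] □□□□□□□□□
□□□□□□□□□
□□□□□□□□□
□□□□■■□□□
□□□□□■□□□
□□□□v□□□□
□□□□□□□□□
□□□□□□□□□
[6] □□□□□□□□□
□□□□□□□□□
□□□□□□□□□
□□□□■■□□□
□□□□□■□□□
□□□<■□□□□
□□□□□□□□□
□□□□□□□□□
[7] □□□□□□□□□
□□□□□□□□□
□□□□□□□□□
□□□□■■□□□
□□□^□■□□□
□□□■■□□□□
□□□□□□□□□
□□□□□□□□□
[8] □□□□□□□□□
□□□□□□□□□
□□□□□□□□□
□□□□■■□□□
□□□■>■□□□
□□□■■□□□□
□□□□□□□□□
□□□□□□□□□
[9] □□□□□□□□□
□□□□□□□□□
□□□□□□□□□
□□□□■■□□□
□□□■■■□□□
□□□■v□□□□
□□□□□□□□□
□□□□□□□□□
[10] □□□□□□□□□
□□□□□□□□□
□□□□□□□□□
□□□□■■□□□
□□□■■■□□□
□□□■□>□□□
□□□□□□□□□
□□□□□□□□□
[11] □□□□□□□□□
□□□□□□□□□
□□□□□□□□□
□□□□■■□□□
□□□■■■□□□
□□□■□■□□□
□□□□□v□□□
□□□□□□□□□
[12] □□□□□□□□□
□□□□□□□□□
□□□□□□□□□
□□□□■■□□□
□□□■■■□□□
□□□■□■□□□
□□□□<■□□□
□□□□□□□□□
[13] □□□□□□□□□
□□□□□□□□□
□□□□□□□□□
□□□□■■□□□
□□□■■■□□□
□□□■^■□□□
□□□□■■□□□
□□□□□□□□□
[14] □□□□□□□□□
□□□□□□□□□
□□□□□□□□□
□□□□■■□□□
□□□■■■□□□
□□□■■>□□□
□□□□■■□□□
□□□□□□□□□
[15] □□□□□□□□□
□□□□□□□□□
□□□□□□□□□
□□□□■■□□□
□□□■■^□□□
□□□■■□□□□
□□□□■■□□□
□□□□□□□□□
[16] □□□□□□□□□
□□□□□□□□□
□□□□□□□□□
□□□□■■□□□
□□□■<□□□□
□□□■■□□□□
□□□□■■□□□
□□□□□□□□□
[17] □□□□□□□□□
□□□□□□□□□
□□□□□□□□□
□□□□■■□□□
□□□■□□□□□
□□□■v□□□□
□□□□■■□□□
□□□□□□□□□
[18] □□□□□□□□□
□□□□□□□□□
□□□□□□□□□
□□□□■■□□□
□□□■□□□□□
□□□■□>□□□
□□□□■■□□□
□□□□□□□□□
[19] □□□□□□□□□
□□□□□□□□□
□□□□□□□□□
□□□□■■□□□
□□□■□□□□□
□□□■□■□□□
□□□□■v□□□
□□□□□□□□□
[20] □□□□□□□□□
□□□□□□□□□
□□□□□□□□□
□□□□■■□□□
□□□■□□□□□
□□□■□■□□□
□□□□■□>□□
□□□□□□□□□
[21] □□□□□□□□□
□□□□□□□□□
□□□□□□□□□
□□□□■■□□□
□□□■□□□□□
□□□■□■□□□
□□□□■□■□□
□□□□□□v□□
[22] □□□□□□□□□
□□□□□□□□□
□□□□□□□□□
□□□□■■□□□
□□□■□□□□□
□□□■□■□□□
□□□□■□■□□
□□□□□<■□□
[23] □□□□□□□□□
□□□□□□□□□
□□□□□□□□□
□□□□■■□□□
□□□■□□□□□
□□□■□■□□□
□□□□■^■□□
□□□□□■■□□
[24] □□□□□□□□□
□□□□□□□□□
□□□□□□□□□
□□□□■■□□□
□□□■□□□□□
□□□■□■□□□
□□□□■■>□□
□□□□□■■□□
[25] □□□□□□□□□
□□□□□□□□□
□□□□□□□□□
□□□□■■□□□
□□□■□□□□□
□□□■□■^□□
□□□□■■□□□
□□□□□■■□□
[26] □□□□□□□□□
□□□□□□□□□
□□□□□□□□□
□□□□■■□□□
□□□■□□□□□
□□□■□■■>□
□□□□■■□□□
□□□□□■■□□
[27] □□□□□□□□□
□□□□□□□□□
□□□□□□□□□
□□□□■■□□□
□□□■□□□□□
□□□■□■■■□
□□□□■■□v□
□□□□□■■□□
[28] □□□□□□□□□
□□□□□□□□□
□□□□□□□□□
□□□□■■□□□
□□□■□□□□□
□□□■□■■■□
□□□□■■<■□
□□□□□■■□□
[29] □□□□□□□□□
□□□□□□□□□
□□□□□□□□□
□□□□■■□□□
□□□■□□□□□
□□□■□■^■□
□□□□■■■■□
□□□□□■■□□
[30] □□□□□□□□□
□□□□□□□□□
□□□□□□□□□
□□□□■■□□□
□□□■□□□□□
□□□■□<□■□
□□□□■■■■□
□□□□□■■□□

west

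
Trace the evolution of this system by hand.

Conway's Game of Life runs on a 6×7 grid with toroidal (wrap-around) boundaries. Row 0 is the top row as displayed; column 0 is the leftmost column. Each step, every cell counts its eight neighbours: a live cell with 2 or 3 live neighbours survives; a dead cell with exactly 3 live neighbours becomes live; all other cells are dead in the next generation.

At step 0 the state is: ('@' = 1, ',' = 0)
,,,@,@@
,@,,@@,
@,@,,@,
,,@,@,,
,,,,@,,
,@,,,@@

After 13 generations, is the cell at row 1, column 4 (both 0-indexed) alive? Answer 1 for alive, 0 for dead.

0

k=0  ,,,@,@@
,@,,@@,
@,@,,@,
,,@,@,,
,,,,@,,
,@,,,@@
k=1  ,,@,,,,
@@@@,,,
,,@,,@@
,@,,@@,
,,,@@,,
@,,,,,@
k=2  ,,@@,,@
@,,@,,@
,,,,,@@
,,@,,,@
@,,@@,@
,,,@,,,
k=3  @,@@@,@
@,@@@,,
,,,,,@,
,,,@@,,
@,@@@@@
@,,,,@@
k=4  ,,@,,,,
@,@,,,,
,,@,,@,
,,@,,,,
@@@,,,,
,,,,,,,
k=5  ,@,,,,,
,,@@,,,
,,@@,,,
,,@@,,,
,@@,,,,
,,@,,,,
k=6  ,@,@,,,
,@,@,,,
,@,,@,,
,,,,,,,
,@,,,,,
,,@,,,,
k=7  ,@,@,,,
@@,@@,,
,,@,,,,
,,,,,,,
,,,,,,,
,@@,,,,
k=8  ,,,@@,,
@@,@@,,
,@@@,,,
,,,,,,,
,,,,,,,
,@@,,,,
k=9  @,,,@,,
@@,,,,,
@@,@@,,
,,@,,,,
,,,,,,,
,,@@,,,
k=10  @,@@,,,
,,@@@,@
@,,@,,,
,@@@,,,
,,@@,,,
,,,@,,,
k=11  ,@,,,,,
@,,,@,@
@,,,,,,
,@,,@,,
,@,,@,,
,@,,@,,
k=12  ,@,,,@,
@@,,,,@
@@,,,@@
@@,,,,,
@@@@@@,
@@@,,,,
k=13  ,,,,,,,
,,@,,,,
,,@,,@,
,,,@,,,
,,,@@,,
,,,,,@,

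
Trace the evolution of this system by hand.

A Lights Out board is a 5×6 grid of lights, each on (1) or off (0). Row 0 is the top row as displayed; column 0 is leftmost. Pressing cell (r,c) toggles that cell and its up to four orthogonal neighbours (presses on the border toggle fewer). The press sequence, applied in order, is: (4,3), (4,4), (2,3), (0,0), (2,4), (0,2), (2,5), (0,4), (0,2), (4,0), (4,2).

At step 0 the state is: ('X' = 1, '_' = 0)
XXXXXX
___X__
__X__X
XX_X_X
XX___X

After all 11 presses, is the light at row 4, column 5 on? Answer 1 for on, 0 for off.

0

gen 0: XXXXXX
___X__
__X__X
XX_X_X
XX___X
gen 1: XXXXXX
___X__
__X__X
XX___X
XXXXXX
gen 2: XXXXXX
___X__
__X__X
XX__XX
XXX___
gen 3: XXXXXX
______
___XXX
XX_XXX
XXX___
gen 4: __XXXX
X_____
___XXX
XX_XXX
XXX___
gen 5: __XXXX
X___X_
______
XX_X_X
XXX___
gen 6: _X__XX
X_X_X_
______
XX_X_X
XXX___
gen 7: _X__XX
X_X_XX
____XX
XX_X__
XXX___
gen 8: _X_X__
X_X__X
____XX
XX_X__
XXX___
gen 9: __X___
X____X
____XX
XX_X__
XXX___
gen 10: __X___
X____X
____XX
_X_X__
__X___
gen 11: __X___
X____X
____XX
_XXX__
_X_X__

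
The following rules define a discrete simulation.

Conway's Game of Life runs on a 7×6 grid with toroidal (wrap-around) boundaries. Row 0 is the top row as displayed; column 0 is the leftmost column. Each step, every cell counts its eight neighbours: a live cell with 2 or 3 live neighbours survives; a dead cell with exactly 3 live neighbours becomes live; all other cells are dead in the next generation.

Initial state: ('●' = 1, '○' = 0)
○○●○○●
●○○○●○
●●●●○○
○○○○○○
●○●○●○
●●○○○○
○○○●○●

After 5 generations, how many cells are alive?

2

gen 0: ○○●○○●
●○○○●○
●●●●○○
○○○○○○
●○●○●○
●●○○○○
○○○●○●
gen 1: ●○○●○●
●○○○●○
●●●●○●
●○○○○●
●○○○○●
●●●●●○
○●●○●●
gen 2: ○○●●○○
○○○○○○
○○●●○○
○○●○○○
○○●●○○
○○○○○○
○○○○○○
gen 3: ○○○○○○
○○○○○○
○○●●○○
○●○○○○
○○●●○○
○○○○○○
○○○○○○
gen 4: ○○○○○○
○○○○○○
○○●○○○
○●○○○○
○○●○○○
○○○○○○
○○○○○○
gen 5: ○○○○○○
○○○○○○
○○○○○○
○●●○○○
○○○○○○
○○○○○○
○○○○○○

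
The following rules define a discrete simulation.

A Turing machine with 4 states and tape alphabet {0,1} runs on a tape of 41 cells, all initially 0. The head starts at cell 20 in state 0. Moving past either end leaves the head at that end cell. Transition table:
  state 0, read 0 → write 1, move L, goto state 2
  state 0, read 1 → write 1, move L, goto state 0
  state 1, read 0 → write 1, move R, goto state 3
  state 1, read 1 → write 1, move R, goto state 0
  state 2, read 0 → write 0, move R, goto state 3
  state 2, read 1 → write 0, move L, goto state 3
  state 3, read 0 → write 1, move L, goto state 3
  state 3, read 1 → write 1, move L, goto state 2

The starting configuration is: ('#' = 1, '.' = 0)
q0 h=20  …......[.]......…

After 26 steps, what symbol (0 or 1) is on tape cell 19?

0

t=0: q0 h=20  …......[.]......…
t=1: q2 h=19  …......[.]#.....…
t=2: q3 h=20  …......[#]......…
t=3: q2 h=19  …......[.]#.....…
t=4: q3 h=20  …......[#]......…
t=5: q2 h=19  …......[.]#.....…
t=6: q3 h=20  …......[#]......…
t=7: q2 h=19  …......[.]#.....…
t=8: q3 h=20  …......[#]......…
t=9: q2 h=19  …......[.]#.....…
t=10: q3 h=20  …......[#]......…
t=11: q2 h=19  …......[.]#.....…
t=12: q3 h=20  …......[#]......…
t=13: q2 h=19  …......[.]#.....…
t=14: q3 h=20  …......[#]......…
t=15: q2 h=19  …......[.]#.....…
t=16: q3 h=20  …......[#]......…
t=17: q2 h=19  …......[.]#.....…
t=18: q3 h=20  …......[#]......…
t=19: q2 h=19  …......[.]#.....…
t=20: q3 h=20  …......[#]......…
t=21: q2 h=19  …......[.]#.....…
t=22: q3 h=20  …......[#]......…
t=23: q2 h=19  …......[.]#.....…
t=24: q3 h=20  …......[#]......…
t=25: q2 h=19  …......[.]#.....…
t=26: q3 h=20  …......[#]......…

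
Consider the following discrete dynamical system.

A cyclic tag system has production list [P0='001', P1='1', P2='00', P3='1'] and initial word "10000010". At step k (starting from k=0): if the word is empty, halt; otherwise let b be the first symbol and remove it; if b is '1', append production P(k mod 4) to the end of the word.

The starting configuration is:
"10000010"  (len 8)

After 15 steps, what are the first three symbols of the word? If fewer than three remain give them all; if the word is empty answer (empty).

[0] "10000010"  (len 8)
[1] "0000010001"  (len 10)
[2] "000010001"  (len 9)
[3] "00010001"  (len 8)
[4] "0010001"  (len 7)
[5] "010001"  (len 6)
[6] "10001"  (len 5)
[7] "000100"  (len 6)
[8] "00100"  (len 5)
[9] "0100"  (len 4)
[10] "100"  (len 3)
[11] "0000"  (len 4)
[12] "000"  (len 3)
[13] "00"  (len 2)
[14] "0"  (len 1)
[15] (halted — word empty)

(empty)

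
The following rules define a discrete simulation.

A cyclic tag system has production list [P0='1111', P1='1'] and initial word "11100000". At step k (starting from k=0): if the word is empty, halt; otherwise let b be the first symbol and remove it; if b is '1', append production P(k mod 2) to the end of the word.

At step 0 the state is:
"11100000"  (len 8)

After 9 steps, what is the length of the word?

gen 0: "11100000"  (len 8)
gen 1: "11000001111"  (len 11)
gen 2: "10000011111"  (len 11)
gen 3: "00000111111111"  (len 14)
gen 4: "0000111111111"  (len 13)
gen 5: "000111111111"  (len 12)
gen 6: "00111111111"  (len 11)
gen 7: "0111111111"  (len 10)
gen 8: "111111111"  (len 9)
gen 9: "111111111111"  (len 12)

12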